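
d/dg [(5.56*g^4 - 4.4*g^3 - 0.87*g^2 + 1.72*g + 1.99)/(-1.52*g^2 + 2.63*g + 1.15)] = (-16.9024*g^5 + 50.5564*g^4 + 2.432*g^3 - 14.8537*g^2 + 4.0486*g - 3.2557)/(2.3104*g^4 - 7.9952*g^3 + 3.4209*g^2 + 6.049*g + 1.3225)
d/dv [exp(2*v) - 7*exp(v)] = (2*exp(v) - 7)*exp(v)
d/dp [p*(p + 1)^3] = (p + 1)^2*(4*p + 1)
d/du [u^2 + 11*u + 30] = 2*u + 11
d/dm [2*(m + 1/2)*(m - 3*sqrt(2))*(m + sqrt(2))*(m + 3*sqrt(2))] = 8*m^3 + 3*m^2 + 6*sqrt(2)*m^2 - 72*m + 2*sqrt(2)*m - 36*sqrt(2) - 18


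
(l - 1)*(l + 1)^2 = l^3 + l^2 - l - 1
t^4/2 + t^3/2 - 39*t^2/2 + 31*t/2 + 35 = (t/2 + 1/2)*(t - 5)*(t - 2)*(t + 7)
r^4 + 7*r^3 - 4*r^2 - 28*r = r*(r - 2)*(r + 2)*(r + 7)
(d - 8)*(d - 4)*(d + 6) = d^3 - 6*d^2 - 40*d + 192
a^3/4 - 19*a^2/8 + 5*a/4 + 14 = (a/4 + 1/2)*(a - 8)*(a - 7/2)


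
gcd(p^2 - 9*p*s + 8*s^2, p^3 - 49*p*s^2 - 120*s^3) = p - 8*s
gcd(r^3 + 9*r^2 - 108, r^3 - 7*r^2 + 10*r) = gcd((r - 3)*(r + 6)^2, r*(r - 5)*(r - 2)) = 1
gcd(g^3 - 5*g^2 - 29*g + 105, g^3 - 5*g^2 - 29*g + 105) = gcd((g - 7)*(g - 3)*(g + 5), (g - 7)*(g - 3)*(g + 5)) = g^3 - 5*g^2 - 29*g + 105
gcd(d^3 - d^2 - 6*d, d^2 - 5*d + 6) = d - 3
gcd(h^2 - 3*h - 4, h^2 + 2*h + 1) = h + 1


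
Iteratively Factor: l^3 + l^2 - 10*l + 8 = (l + 4)*(l^2 - 3*l + 2) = (l - 2)*(l + 4)*(l - 1)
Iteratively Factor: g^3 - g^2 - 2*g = (g - 2)*(g^2 + g) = g*(g - 2)*(g + 1)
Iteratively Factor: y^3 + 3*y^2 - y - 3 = (y + 1)*(y^2 + 2*y - 3) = (y + 1)*(y + 3)*(y - 1)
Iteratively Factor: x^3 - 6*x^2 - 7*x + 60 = (x - 4)*(x^2 - 2*x - 15) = (x - 5)*(x - 4)*(x + 3)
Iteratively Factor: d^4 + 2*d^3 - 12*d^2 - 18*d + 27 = (d - 1)*(d^3 + 3*d^2 - 9*d - 27) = (d - 1)*(d + 3)*(d^2 - 9) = (d - 3)*(d - 1)*(d + 3)*(d + 3)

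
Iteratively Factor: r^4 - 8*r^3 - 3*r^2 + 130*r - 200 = (r + 4)*(r^3 - 12*r^2 + 45*r - 50) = (r - 2)*(r + 4)*(r^2 - 10*r + 25) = (r - 5)*(r - 2)*(r + 4)*(r - 5)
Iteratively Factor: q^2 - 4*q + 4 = (q - 2)*(q - 2)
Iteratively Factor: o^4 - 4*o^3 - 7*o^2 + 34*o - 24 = (o + 3)*(o^3 - 7*o^2 + 14*o - 8) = (o - 2)*(o + 3)*(o^2 - 5*o + 4) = (o - 2)*(o - 1)*(o + 3)*(o - 4)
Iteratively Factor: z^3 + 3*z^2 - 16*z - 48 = (z + 3)*(z^2 - 16) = (z - 4)*(z + 3)*(z + 4)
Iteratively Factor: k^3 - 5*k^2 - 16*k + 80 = (k - 4)*(k^2 - k - 20) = (k - 5)*(k - 4)*(k + 4)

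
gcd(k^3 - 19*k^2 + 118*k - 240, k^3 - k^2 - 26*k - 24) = k - 6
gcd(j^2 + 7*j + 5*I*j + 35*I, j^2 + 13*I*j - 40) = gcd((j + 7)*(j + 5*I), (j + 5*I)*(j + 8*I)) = j + 5*I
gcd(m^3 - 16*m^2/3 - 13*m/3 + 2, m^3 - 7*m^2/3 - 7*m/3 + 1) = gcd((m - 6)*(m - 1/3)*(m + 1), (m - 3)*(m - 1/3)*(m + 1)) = m^2 + 2*m/3 - 1/3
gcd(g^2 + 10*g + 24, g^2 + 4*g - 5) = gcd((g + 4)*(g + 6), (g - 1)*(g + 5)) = 1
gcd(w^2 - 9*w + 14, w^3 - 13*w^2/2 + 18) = w - 2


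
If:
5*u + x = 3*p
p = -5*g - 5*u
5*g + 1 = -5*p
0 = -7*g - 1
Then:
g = -1/7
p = -2/35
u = 27/175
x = -33/35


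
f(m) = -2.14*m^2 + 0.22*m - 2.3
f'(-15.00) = 64.42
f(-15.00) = -487.10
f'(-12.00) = 51.58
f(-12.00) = -313.10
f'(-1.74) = 7.67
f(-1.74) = -9.16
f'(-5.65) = 24.40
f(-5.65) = -71.86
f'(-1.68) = 7.41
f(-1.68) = -8.71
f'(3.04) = -12.79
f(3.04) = -21.41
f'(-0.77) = 3.52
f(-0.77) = -3.74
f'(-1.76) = 7.75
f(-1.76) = -9.32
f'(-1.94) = 8.52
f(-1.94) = -10.78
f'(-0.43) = 2.06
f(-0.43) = -2.79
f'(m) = 0.22 - 4.28*m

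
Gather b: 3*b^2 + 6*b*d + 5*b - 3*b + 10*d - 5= 3*b^2 + b*(6*d + 2) + 10*d - 5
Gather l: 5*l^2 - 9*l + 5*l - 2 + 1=5*l^2 - 4*l - 1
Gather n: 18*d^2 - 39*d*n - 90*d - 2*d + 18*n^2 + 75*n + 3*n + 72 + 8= 18*d^2 - 92*d + 18*n^2 + n*(78 - 39*d) + 80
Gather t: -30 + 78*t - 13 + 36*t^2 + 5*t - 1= 36*t^2 + 83*t - 44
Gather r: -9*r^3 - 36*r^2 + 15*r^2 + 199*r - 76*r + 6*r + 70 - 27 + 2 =-9*r^3 - 21*r^2 + 129*r + 45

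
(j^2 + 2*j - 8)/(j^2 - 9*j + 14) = (j + 4)/(j - 7)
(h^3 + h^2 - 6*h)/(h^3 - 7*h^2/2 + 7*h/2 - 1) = 2*h*(h + 3)/(2*h^2 - 3*h + 1)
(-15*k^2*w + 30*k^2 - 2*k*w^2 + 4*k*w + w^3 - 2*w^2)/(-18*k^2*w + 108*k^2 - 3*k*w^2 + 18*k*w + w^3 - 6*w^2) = (-5*k*w + 10*k + w^2 - 2*w)/(-6*k*w + 36*k + w^2 - 6*w)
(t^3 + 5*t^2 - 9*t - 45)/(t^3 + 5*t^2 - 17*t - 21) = (t^2 + 8*t + 15)/(t^2 + 8*t + 7)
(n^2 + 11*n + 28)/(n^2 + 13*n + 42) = (n + 4)/(n + 6)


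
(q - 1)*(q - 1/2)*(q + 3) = q^3 + 3*q^2/2 - 4*q + 3/2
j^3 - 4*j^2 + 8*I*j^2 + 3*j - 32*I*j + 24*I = (j - 3)*(j - 1)*(j + 8*I)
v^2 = v^2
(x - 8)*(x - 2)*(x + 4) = x^3 - 6*x^2 - 24*x + 64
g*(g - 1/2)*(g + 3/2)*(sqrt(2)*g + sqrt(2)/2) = sqrt(2)*g^4 + 3*sqrt(2)*g^3/2 - sqrt(2)*g^2/4 - 3*sqrt(2)*g/8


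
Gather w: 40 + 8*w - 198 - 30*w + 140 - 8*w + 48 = 30 - 30*w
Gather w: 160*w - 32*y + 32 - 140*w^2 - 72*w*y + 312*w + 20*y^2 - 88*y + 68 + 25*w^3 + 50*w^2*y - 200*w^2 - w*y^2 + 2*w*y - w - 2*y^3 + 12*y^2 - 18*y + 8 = 25*w^3 + w^2*(50*y - 340) + w*(-y^2 - 70*y + 471) - 2*y^3 + 32*y^2 - 138*y + 108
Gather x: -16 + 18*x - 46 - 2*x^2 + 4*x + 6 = -2*x^2 + 22*x - 56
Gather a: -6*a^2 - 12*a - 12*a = -6*a^2 - 24*a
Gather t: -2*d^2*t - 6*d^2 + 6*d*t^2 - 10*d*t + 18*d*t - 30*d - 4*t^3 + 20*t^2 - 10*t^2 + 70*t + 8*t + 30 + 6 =-6*d^2 - 30*d - 4*t^3 + t^2*(6*d + 10) + t*(-2*d^2 + 8*d + 78) + 36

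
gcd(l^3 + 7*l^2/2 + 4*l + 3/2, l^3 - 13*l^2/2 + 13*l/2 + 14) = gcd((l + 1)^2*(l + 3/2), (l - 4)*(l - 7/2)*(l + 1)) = l + 1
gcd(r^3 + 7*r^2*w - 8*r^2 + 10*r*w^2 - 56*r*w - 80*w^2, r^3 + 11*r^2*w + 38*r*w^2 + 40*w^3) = r^2 + 7*r*w + 10*w^2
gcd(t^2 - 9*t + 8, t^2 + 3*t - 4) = t - 1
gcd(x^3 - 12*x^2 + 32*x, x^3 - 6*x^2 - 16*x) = x^2 - 8*x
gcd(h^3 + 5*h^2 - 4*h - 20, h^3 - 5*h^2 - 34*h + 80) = h^2 + 3*h - 10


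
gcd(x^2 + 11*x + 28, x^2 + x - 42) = x + 7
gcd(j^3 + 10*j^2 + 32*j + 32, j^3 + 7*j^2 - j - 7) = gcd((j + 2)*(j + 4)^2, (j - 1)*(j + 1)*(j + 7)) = 1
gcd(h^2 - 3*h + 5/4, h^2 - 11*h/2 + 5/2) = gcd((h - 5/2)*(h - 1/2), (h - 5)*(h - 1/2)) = h - 1/2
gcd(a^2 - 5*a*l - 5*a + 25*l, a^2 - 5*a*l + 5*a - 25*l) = a - 5*l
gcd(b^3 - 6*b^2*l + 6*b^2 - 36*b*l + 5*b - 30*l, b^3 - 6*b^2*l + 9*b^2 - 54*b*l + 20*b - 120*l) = b^2 - 6*b*l + 5*b - 30*l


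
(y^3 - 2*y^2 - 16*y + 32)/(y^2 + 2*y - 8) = y - 4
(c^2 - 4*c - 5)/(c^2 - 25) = (c + 1)/(c + 5)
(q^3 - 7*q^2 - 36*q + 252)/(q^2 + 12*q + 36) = (q^2 - 13*q + 42)/(q + 6)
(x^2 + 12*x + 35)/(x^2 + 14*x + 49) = (x + 5)/(x + 7)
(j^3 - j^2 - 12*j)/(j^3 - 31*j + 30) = j*(j^2 - j - 12)/(j^3 - 31*j + 30)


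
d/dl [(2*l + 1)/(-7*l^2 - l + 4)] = (-14*l^2 - 2*l + (2*l + 1)*(14*l + 1) + 8)/(7*l^2 + l - 4)^2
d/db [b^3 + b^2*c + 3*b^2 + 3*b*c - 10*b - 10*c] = 3*b^2 + 2*b*c + 6*b + 3*c - 10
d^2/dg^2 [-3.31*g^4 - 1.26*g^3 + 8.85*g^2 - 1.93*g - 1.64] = -39.72*g^2 - 7.56*g + 17.7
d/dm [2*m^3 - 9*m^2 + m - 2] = 6*m^2 - 18*m + 1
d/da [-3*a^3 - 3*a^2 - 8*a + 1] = -9*a^2 - 6*a - 8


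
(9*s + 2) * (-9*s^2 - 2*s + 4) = -81*s^3 - 36*s^2 + 32*s + 8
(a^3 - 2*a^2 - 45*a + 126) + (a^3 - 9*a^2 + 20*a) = 2*a^3 - 11*a^2 - 25*a + 126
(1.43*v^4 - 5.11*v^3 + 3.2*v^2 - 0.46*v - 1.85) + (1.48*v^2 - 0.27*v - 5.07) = 1.43*v^4 - 5.11*v^3 + 4.68*v^2 - 0.73*v - 6.92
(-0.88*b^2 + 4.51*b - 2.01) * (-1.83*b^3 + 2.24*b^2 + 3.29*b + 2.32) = 1.6104*b^5 - 10.2245*b^4 + 10.8855*b^3 + 8.2939*b^2 + 3.8503*b - 4.6632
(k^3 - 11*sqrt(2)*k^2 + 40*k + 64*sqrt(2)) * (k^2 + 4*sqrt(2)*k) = k^5 - 7*sqrt(2)*k^4 - 48*k^3 + 224*sqrt(2)*k^2 + 512*k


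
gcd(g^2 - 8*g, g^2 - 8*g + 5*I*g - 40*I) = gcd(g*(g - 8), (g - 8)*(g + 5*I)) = g - 8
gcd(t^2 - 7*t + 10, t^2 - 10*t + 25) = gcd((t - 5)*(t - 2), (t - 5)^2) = t - 5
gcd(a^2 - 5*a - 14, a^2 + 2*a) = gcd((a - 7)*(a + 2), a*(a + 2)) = a + 2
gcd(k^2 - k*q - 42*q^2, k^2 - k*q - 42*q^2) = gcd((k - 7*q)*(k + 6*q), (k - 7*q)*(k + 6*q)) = -k^2 + k*q + 42*q^2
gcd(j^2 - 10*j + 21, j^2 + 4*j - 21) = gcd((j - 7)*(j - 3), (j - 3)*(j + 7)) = j - 3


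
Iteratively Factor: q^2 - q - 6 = (q - 3)*(q + 2)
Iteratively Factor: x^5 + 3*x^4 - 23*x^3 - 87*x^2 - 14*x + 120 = (x - 1)*(x^4 + 4*x^3 - 19*x^2 - 106*x - 120) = (x - 1)*(x + 3)*(x^3 + x^2 - 22*x - 40) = (x - 1)*(x + 3)*(x + 4)*(x^2 - 3*x - 10) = (x - 5)*(x - 1)*(x + 3)*(x + 4)*(x + 2)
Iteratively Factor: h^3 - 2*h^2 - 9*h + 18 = (h - 2)*(h^2 - 9) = (h - 2)*(h + 3)*(h - 3)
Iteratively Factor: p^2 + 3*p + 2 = (p + 1)*(p + 2)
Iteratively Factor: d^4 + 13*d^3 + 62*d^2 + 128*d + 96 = (d + 2)*(d^3 + 11*d^2 + 40*d + 48) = (d + 2)*(d + 4)*(d^2 + 7*d + 12) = (d + 2)*(d + 4)^2*(d + 3)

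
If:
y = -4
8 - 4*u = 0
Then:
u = 2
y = -4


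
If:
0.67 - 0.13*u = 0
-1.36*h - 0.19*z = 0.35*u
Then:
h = -0.139705882352941*z - 1.32635746606335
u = 5.15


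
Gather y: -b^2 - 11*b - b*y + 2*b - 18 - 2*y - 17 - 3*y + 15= -b^2 - 9*b + y*(-b - 5) - 20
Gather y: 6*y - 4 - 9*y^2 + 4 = -9*y^2 + 6*y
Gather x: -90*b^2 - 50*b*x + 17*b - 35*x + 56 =-90*b^2 + 17*b + x*(-50*b - 35) + 56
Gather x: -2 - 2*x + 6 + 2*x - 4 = 0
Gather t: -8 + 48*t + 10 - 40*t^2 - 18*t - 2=-40*t^2 + 30*t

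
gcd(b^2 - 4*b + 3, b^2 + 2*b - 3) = b - 1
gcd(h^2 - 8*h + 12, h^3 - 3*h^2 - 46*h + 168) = h - 6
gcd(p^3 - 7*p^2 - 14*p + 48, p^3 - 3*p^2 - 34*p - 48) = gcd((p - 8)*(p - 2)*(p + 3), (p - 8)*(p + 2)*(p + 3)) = p^2 - 5*p - 24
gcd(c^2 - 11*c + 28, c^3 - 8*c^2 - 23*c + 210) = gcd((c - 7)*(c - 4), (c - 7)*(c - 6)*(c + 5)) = c - 7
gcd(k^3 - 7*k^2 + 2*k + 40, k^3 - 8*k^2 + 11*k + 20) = k^2 - 9*k + 20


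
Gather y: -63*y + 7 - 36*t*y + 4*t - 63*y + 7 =4*t + y*(-36*t - 126) + 14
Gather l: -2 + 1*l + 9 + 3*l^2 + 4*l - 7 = 3*l^2 + 5*l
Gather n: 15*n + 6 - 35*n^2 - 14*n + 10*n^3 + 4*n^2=10*n^3 - 31*n^2 + n + 6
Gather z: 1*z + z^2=z^2 + z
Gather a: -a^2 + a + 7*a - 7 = -a^2 + 8*a - 7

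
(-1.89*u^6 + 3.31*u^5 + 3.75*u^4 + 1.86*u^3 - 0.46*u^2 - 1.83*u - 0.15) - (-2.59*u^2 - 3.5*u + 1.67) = -1.89*u^6 + 3.31*u^5 + 3.75*u^4 + 1.86*u^3 + 2.13*u^2 + 1.67*u - 1.82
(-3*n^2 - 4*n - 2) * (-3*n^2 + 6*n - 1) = 9*n^4 - 6*n^3 - 15*n^2 - 8*n + 2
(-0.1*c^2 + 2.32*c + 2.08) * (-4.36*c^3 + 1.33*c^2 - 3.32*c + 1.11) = 0.436*c^5 - 10.2482*c^4 - 5.6512*c^3 - 5.047*c^2 - 4.3304*c + 2.3088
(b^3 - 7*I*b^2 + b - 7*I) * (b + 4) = b^4 + 4*b^3 - 7*I*b^3 + b^2 - 28*I*b^2 + 4*b - 7*I*b - 28*I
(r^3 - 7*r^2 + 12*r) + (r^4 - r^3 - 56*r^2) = r^4 - 63*r^2 + 12*r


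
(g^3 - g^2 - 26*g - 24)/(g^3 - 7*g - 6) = (g^2 - 2*g - 24)/(g^2 - g - 6)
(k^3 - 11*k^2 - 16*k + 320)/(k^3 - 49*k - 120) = (k - 8)/(k + 3)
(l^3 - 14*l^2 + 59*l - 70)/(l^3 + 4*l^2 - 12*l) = (l^2 - 12*l + 35)/(l*(l + 6))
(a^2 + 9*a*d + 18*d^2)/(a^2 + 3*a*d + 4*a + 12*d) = (a + 6*d)/(a + 4)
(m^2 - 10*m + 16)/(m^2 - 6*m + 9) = (m^2 - 10*m + 16)/(m^2 - 6*m + 9)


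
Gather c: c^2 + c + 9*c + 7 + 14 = c^2 + 10*c + 21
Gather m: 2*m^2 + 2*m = 2*m^2 + 2*m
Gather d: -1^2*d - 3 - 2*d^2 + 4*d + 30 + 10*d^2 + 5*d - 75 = 8*d^2 + 8*d - 48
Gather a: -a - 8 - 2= -a - 10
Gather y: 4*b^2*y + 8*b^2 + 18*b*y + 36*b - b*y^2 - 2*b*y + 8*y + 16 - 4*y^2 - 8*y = 8*b^2 + 36*b + y^2*(-b - 4) + y*(4*b^2 + 16*b) + 16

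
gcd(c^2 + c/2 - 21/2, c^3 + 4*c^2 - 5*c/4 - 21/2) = c + 7/2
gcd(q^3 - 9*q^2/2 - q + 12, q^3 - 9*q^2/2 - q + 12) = q^3 - 9*q^2/2 - q + 12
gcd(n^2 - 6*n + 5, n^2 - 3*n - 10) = n - 5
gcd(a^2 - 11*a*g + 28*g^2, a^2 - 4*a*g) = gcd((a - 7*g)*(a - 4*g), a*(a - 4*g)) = a - 4*g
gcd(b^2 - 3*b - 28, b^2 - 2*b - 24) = b + 4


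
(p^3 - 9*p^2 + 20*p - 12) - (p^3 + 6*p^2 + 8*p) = -15*p^2 + 12*p - 12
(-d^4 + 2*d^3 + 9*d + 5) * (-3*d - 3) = 3*d^5 - 3*d^4 - 6*d^3 - 27*d^2 - 42*d - 15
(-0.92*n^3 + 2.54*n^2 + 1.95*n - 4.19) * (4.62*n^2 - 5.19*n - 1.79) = -4.2504*n^5 + 16.5096*n^4 - 2.5268*n^3 - 34.0249*n^2 + 18.2556*n + 7.5001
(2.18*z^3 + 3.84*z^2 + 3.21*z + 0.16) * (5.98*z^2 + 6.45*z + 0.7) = 13.0364*z^5 + 37.0242*z^4 + 45.4898*z^3 + 24.3493*z^2 + 3.279*z + 0.112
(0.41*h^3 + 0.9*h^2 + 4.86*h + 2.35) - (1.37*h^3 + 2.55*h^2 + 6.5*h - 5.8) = -0.96*h^3 - 1.65*h^2 - 1.64*h + 8.15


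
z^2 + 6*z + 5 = (z + 1)*(z + 5)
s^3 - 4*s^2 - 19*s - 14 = (s - 7)*(s + 1)*(s + 2)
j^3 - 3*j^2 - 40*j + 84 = (j - 7)*(j - 2)*(j + 6)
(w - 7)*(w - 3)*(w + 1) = w^3 - 9*w^2 + 11*w + 21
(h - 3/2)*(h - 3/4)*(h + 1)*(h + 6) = h^4 + 19*h^3/4 - 69*h^2/8 - 45*h/8 + 27/4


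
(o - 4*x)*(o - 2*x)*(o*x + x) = o^3*x - 6*o^2*x^2 + o^2*x + 8*o*x^3 - 6*o*x^2 + 8*x^3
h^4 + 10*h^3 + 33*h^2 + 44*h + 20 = (h + 1)*(h + 2)^2*(h + 5)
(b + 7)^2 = b^2 + 14*b + 49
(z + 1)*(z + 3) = z^2 + 4*z + 3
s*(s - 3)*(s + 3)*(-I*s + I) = -I*s^4 + I*s^3 + 9*I*s^2 - 9*I*s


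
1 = 1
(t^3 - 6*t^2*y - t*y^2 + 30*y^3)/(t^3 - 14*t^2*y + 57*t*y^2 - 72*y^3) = (t^2 - 3*t*y - 10*y^2)/(t^2 - 11*t*y + 24*y^2)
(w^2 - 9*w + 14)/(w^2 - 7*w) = (w - 2)/w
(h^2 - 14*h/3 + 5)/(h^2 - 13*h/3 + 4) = (3*h - 5)/(3*h - 4)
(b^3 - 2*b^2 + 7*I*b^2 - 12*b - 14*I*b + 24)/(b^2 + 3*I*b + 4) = (b^2 + b*(-2 + 3*I) - 6*I)/(b - I)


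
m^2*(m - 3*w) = m^3 - 3*m^2*w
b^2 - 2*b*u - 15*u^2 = (b - 5*u)*(b + 3*u)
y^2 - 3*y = y*(y - 3)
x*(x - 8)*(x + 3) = x^3 - 5*x^2 - 24*x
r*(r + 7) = r^2 + 7*r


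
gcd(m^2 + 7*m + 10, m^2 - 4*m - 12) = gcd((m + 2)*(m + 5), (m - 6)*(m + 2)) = m + 2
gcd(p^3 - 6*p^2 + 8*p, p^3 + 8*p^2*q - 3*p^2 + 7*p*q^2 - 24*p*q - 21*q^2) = 1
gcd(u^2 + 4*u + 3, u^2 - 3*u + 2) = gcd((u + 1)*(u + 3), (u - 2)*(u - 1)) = 1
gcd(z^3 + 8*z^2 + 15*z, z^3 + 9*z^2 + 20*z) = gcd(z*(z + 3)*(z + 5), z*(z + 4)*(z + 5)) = z^2 + 5*z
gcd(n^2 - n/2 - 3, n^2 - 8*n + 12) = n - 2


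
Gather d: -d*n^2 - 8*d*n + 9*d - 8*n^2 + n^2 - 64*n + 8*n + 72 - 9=d*(-n^2 - 8*n + 9) - 7*n^2 - 56*n + 63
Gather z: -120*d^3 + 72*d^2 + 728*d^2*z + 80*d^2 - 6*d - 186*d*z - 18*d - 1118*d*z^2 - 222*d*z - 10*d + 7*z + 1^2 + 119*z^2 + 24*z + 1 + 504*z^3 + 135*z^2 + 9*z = -120*d^3 + 152*d^2 - 34*d + 504*z^3 + z^2*(254 - 1118*d) + z*(728*d^2 - 408*d + 40) + 2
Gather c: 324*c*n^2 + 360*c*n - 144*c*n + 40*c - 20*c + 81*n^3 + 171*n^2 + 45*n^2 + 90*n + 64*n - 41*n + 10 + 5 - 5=c*(324*n^2 + 216*n + 20) + 81*n^3 + 216*n^2 + 113*n + 10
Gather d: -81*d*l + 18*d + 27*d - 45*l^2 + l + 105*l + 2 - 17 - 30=d*(45 - 81*l) - 45*l^2 + 106*l - 45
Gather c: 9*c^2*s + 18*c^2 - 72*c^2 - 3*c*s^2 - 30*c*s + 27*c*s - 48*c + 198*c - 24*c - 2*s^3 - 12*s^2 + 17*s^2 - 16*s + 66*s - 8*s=c^2*(9*s - 54) + c*(-3*s^2 - 3*s + 126) - 2*s^3 + 5*s^2 + 42*s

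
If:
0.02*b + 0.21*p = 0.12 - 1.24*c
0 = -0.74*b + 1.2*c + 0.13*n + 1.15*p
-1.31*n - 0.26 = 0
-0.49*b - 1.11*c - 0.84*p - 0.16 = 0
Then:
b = -0.21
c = 0.14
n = -0.20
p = -0.26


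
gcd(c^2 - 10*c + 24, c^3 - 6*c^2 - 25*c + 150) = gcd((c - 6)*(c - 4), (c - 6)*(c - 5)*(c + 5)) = c - 6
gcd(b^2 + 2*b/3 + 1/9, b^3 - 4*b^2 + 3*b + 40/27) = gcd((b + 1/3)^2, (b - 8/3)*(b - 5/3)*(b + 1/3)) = b + 1/3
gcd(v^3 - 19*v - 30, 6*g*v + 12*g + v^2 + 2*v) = v + 2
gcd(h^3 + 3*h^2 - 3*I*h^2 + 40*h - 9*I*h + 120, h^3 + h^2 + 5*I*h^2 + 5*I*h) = h + 5*I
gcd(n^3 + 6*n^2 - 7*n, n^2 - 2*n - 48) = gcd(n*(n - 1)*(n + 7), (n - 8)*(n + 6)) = 1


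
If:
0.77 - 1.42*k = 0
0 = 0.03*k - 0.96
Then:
No Solution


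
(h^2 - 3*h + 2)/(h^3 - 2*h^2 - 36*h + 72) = (h - 1)/(h^2 - 36)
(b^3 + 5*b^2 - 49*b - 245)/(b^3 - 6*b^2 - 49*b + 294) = (b + 5)/(b - 6)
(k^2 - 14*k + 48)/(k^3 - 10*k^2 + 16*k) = (k - 6)/(k*(k - 2))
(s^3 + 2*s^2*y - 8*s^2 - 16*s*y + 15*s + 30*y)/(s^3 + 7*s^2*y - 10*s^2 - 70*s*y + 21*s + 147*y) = (s^2 + 2*s*y - 5*s - 10*y)/(s^2 + 7*s*y - 7*s - 49*y)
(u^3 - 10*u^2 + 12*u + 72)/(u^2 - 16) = (u^3 - 10*u^2 + 12*u + 72)/(u^2 - 16)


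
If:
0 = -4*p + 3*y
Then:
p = 3*y/4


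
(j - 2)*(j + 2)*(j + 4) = j^3 + 4*j^2 - 4*j - 16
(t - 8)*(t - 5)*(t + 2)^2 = t^4 - 9*t^3 - 8*t^2 + 108*t + 160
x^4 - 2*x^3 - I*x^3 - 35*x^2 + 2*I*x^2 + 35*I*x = x*(x - 7)*(x + 5)*(x - I)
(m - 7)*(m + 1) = m^2 - 6*m - 7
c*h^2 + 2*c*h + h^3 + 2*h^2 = h*(c + h)*(h + 2)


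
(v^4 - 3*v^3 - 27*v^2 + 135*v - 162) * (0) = 0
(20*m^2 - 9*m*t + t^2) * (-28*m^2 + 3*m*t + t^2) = -560*m^4 + 312*m^3*t - 35*m^2*t^2 - 6*m*t^3 + t^4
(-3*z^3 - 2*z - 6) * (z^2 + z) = -3*z^5 - 3*z^4 - 2*z^3 - 8*z^2 - 6*z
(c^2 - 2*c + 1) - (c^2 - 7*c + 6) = 5*c - 5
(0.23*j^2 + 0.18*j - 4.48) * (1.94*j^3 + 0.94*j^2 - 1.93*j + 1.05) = 0.4462*j^5 + 0.5654*j^4 - 8.9659*j^3 - 4.3171*j^2 + 8.8354*j - 4.704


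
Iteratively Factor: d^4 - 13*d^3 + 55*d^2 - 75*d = (d)*(d^3 - 13*d^2 + 55*d - 75) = d*(d - 5)*(d^2 - 8*d + 15) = d*(d - 5)^2*(d - 3)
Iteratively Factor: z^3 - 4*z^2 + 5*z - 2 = (z - 1)*(z^2 - 3*z + 2) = (z - 1)^2*(z - 2)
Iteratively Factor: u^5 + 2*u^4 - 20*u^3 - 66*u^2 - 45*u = (u + 3)*(u^4 - u^3 - 17*u^2 - 15*u) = (u + 3)^2*(u^3 - 4*u^2 - 5*u) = u*(u + 3)^2*(u^2 - 4*u - 5) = u*(u - 5)*(u + 3)^2*(u + 1)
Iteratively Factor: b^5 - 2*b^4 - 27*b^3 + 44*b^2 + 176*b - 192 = (b - 1)*(b^4 - b^3 - 28*b^2 + 16*b + 192) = (b - 4)*(b - 1)*(b^3 + 3*b^2 - 16*b - 48) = (b - 4)*(b - 1)*(b + 3)*(b^2 - 16) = (b - 4)*(b - 1)*(b + 3)*(b + 4)*(b - 4)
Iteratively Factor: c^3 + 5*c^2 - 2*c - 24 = (c + 4)*(c^2 + c - 6) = (c - 2)*(c + 4)*(c + 3)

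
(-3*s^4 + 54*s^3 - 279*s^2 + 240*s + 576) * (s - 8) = -3*s^5 + 78*s^4 - 711*s^3 + 2472*s^2 - 1344*s - 4608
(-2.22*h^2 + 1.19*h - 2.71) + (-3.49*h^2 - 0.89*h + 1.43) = -5.71*h^2 + 0.3*h - 1.28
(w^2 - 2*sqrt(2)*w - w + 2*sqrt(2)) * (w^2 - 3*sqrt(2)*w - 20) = w^4 - 5*sqrt(2)*w^3 - w^3 - 8*w^2 + 5*sqrt(2)*w^2 + 8*w + 40*sqrt(2)*w - 40*sqrt(2)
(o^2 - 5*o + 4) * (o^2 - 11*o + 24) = o^4 - 16*o^3 + 83*o^2 - 164*o + 96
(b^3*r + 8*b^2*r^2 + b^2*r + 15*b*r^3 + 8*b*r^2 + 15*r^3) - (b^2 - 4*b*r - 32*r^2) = b^3*r + 8*b^2*r^2 + b^2*r - b^2 + 15*b*r^3 + 8*b*r^2 + 4*b*r + 15*r^3 + 32*r^2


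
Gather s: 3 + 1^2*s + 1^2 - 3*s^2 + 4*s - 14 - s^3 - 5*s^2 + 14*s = -s^3 - 8*s^2 + 19*s - 10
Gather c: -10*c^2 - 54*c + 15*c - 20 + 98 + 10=-10*c^2 - 39*c + 88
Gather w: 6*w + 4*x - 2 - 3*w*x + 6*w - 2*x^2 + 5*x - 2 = w*(12 - 3*x) - 2*x^2 + 9*x - 4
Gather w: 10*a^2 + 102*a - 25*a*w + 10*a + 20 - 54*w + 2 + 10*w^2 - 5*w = 10*a^2 + 112*a + 10*w^2 + w*(-25*a - 59) + 22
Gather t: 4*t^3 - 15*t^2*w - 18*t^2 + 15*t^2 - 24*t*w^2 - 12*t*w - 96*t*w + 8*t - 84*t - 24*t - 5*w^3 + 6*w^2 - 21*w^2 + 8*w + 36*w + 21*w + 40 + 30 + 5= 4*t^3 + t^2*(-15*w - 3) + t*(-24*w^2 - 108*w - 100) - 5*w^3 - 15*w^2 + 65*w + 75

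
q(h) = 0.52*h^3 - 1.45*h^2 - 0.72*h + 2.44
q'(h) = 1.56*h^2 - 2.9*h - 0.72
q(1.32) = 0.16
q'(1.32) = -1.83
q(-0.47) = 2.40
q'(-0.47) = 0.99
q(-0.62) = 2.21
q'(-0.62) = 1.68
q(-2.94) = -21.19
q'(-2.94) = 21.29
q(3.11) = 1.82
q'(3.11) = 5.35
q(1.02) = 0.75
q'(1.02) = -2.05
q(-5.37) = -116.03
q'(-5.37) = 59.84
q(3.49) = 4.37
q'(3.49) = 8.16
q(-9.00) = -487.61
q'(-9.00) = 151.74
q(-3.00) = -22.49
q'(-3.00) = 22.02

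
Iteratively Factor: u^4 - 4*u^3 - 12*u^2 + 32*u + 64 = (u + 2)*(u^3 - 6*u^2 + 32) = (u - 4)*(u + 2)*(u^2 - 2*u - 8) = (u - 4)*(u + 2)^2*(u - 4)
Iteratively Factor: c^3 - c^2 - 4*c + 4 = (c + 2)*(c^2 - 3*c + 2) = (c - 2)*(c + 2)*(c - 1)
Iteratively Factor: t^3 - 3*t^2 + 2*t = (t - 2)*(t^2 - t) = (t - 2)*(t - 1)*(t)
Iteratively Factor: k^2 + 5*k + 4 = (k + 4)*(k + 1)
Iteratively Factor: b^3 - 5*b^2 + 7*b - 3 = (b - 3)*(b^2 - 2*b + 1) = (b - 3)*(b - 1)*(b - 1)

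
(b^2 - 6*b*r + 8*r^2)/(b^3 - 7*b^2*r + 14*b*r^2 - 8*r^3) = 1/(b - r)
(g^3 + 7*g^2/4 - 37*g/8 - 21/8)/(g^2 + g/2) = g + 5/4 - 21/(4*g)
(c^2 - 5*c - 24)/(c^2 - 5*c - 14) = (-c^2 + 5*c + 24)/(-c^2 + 5*c + 14)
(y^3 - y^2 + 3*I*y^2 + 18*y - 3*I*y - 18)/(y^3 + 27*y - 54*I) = (y - 1)/(y - 3*I)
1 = 1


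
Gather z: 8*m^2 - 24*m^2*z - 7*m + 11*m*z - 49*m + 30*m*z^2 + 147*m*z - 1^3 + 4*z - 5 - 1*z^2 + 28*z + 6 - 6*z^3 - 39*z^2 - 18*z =8*m^2 - 56*m - 6*z^3 + z^2*(30*m - 40) + z*(-24*m^2 + 158*m + 14)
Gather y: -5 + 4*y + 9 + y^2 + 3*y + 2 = y^2 + 7*y + 6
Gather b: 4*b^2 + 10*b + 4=4*b^2 + 10*b + 4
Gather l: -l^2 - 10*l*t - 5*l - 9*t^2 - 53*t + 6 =-l^2 + l*(-10*t - 5) - 9*t^2 - 53*t + 6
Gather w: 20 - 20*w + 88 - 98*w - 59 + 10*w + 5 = 54 - 108*w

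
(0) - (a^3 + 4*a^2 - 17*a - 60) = -a^3 - 4*a^2 + 17*a + 60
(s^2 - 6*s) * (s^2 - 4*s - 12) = s^4 - 10*s^3 + 12*s^2 + 72*s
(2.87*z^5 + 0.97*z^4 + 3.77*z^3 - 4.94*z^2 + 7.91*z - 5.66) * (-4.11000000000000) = -11.7957*z^5 - 3.9867*z^4 - 15.4947*z^3 + 20.3034*z^2 - 32.5101*z + 23.2626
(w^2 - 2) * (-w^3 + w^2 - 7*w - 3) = -w^5 + w^4 - 5*w^3 - 5*w^2 + 14*w + 6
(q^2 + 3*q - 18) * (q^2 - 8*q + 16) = q^4 - 5*q^3 - 26*q^2 + 192*q - 288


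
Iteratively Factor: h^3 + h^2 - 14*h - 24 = (h - 4)*(h^2 + 5*h + 6) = (h - 4)*(h + 2)*(h + 3)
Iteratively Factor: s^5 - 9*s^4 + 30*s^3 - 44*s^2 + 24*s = (s - 2)*(s^4 - 7*s^3 + 16*s^2 - 12*s) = (s - 3)*(s - 2)*(s^3 - 4*s^2 + 4*s) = (s - 3)*(s - 2)^2*(s^2 - 2*s) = s*(s - 3)*(s - 2)^2*(s - 2)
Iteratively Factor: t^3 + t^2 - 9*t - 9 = (t + 3)*(t^2 - 2*t - 3) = (t + 1)*(t + 3)*(t - 3)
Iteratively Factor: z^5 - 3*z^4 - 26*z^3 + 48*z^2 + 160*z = (z - 4)*(z^4 + z^3 - 22*z^2 - 40*z) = (z - 5)*(z - 4)*(z^3 + 6*z^2 + 8*z) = z*(z - 5)*(z - 4)*(z^2 + 6*z + 8) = z*(z - 5)*(z - 4)*(z + 2)*(z + 4)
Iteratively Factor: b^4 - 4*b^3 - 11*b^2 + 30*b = (b - 2)*(b^3 - 2*b^2 - 15*b) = (b - 2)*(b + 3)*(b^2 - 5*b) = b*(b - 2)*(b + 3)*(b - 5)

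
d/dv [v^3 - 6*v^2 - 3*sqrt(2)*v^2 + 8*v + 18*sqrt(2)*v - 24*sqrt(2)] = 3*v^2 - 12*v - 6*sqrt(2)*v + 8 + 18*sqrt(2)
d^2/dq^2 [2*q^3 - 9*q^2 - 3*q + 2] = 12*q - 18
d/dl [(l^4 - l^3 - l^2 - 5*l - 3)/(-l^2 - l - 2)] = (-2*l^5 - 2*l^4 - 6*l^3 + 2*l^2 - 2*l + 7)/(l^4 + 2*l^3 + 5*l^2 + 4*l + 4)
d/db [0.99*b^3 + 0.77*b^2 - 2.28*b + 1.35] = 2.97*b^2 + 1.54*b - 2.28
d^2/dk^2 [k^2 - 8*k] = 2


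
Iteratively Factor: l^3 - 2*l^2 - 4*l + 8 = (l + 2)*(l^2 - 4*l + 4) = (l - 2)*(l + 2)*(l - 2)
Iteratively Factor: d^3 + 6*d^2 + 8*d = (d + 2)*(d^2 + 4*d) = d*(d + 2)*(d + 4)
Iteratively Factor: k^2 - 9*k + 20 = (k - 5)*(k - 4)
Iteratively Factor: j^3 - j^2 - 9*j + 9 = (j - 3)*(j^2 + 2*j - 3) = (j - 3)*(j + 3)*(j - 1)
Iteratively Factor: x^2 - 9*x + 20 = (x - 5)*(x - 4)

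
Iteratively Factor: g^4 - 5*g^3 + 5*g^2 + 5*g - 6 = (g - 1)*(g^3 - 4*g^2 + g + 6) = (g - 1)*(g + 1)*(g^2 - 5*g + 6) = (g - 3)*(g - 1)*(g + 1)*(g - 2)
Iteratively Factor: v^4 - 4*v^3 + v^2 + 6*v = (v - 2)*(v^3 - 2*v^2 - 3*v) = v*(v - 2)*(v^2 - 2*v - 3) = v*(v - 3)*(v - 2)*(v + 1)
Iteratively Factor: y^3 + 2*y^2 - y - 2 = (y - 1)*(y^2 + 3*y + 2) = (y - 1)*(y + 2)*(y + 1)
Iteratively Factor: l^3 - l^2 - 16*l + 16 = (l + 4)*(l^2 - 5*l + 4) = (l - 4)*(l + 4)*(l - 1)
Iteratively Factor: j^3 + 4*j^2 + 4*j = (j + 2)*(j^2 + 2*j) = (j + 2)^2*(j)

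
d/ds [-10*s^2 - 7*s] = -20*s - 7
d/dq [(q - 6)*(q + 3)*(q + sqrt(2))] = 3*q^2 - 6*q + 2*sqrt(2)*q - 18 - 3*sqrt(2)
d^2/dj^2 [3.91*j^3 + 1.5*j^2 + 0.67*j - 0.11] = 23.46*j + 3.0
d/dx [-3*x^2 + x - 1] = 1 - 6*x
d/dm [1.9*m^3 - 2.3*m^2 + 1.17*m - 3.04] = 5.7*m^2 - 4.6*m + 1.17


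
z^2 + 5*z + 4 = (z + 1)*(z + 4)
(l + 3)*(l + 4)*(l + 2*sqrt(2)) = l^3 + 2*sqrt(2)*l^2 + 7*l^2 + 12*l + 14*sqrt(2)*l + 24*sqrt(2)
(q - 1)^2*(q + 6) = q^3 + 4*q^2 - 11*q + 6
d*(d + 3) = d^2 + 3*d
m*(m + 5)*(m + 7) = m^3 + 12*m^2 + 35*m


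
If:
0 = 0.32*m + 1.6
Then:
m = -5.00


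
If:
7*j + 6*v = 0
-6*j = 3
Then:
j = -1/2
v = 7/12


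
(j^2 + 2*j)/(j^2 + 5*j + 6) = j/(j + 3)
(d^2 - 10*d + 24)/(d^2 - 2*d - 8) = (d - 6)/(d + 2)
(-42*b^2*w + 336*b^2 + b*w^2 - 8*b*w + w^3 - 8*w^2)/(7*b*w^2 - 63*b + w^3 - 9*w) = (-6*b*w + 48*b + w^2 - 8*w)/(w^2 - 9)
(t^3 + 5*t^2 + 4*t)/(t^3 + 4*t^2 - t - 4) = t/(t - 1)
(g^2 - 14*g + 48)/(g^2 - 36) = (g - 8)/(g + 6)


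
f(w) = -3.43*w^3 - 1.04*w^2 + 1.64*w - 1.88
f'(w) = -10.29*w^2 - 2.08*w + 1.64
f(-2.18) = 25.14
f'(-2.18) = -42.73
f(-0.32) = -2.40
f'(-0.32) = 1.25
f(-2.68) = 52.28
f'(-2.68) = -66.69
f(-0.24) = -2.29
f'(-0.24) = 1.55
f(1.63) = -16.82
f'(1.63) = -29.09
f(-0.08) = -2.02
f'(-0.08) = 1.74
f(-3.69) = 150.24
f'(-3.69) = -130.79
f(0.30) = -1.57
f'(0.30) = 0.09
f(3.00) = -98.93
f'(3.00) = -97.21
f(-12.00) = 5755.72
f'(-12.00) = -1455.16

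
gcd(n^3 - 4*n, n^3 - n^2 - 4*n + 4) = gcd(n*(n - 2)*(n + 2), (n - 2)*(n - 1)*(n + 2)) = n^2 - 4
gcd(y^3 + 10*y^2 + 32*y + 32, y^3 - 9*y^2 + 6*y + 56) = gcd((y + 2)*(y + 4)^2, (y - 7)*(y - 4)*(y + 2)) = y + 2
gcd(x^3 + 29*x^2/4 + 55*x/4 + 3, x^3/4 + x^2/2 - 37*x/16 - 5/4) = x + 4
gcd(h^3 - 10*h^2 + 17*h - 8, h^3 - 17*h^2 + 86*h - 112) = h - 8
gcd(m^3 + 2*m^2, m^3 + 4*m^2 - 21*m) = m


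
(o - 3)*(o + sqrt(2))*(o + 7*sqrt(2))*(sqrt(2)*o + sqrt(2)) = sqrt(2)*o^4 - 2*sqrt(2)*o^3 + 16*o^3 - 32*o^2 + 11*sqrt(2)*o^2 - 48*o - 28*sqrt(2)*o - 42*sqrt(2)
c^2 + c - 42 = (c - 6)*(c + 7)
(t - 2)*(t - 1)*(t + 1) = t^3 - 2*t^2 - t + 2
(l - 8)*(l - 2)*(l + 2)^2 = l^4 - 6*l^3 - 20*l^2 + 24*l + 64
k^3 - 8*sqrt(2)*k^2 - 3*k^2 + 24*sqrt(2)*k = k*(k - 3)*(k - 8*sqrt(2))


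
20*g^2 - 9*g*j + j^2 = (-5*g + j)*(-4*g + j)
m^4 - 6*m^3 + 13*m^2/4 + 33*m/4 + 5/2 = (m - 5)*(m - 2)*(m + 1/2)^2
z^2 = z^2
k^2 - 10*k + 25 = (k - 5)^2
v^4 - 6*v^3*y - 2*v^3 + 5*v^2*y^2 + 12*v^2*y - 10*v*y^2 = v*(v - 2)*(v - 5*y)*(v - y)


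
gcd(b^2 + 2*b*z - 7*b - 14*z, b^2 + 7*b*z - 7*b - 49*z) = b - 7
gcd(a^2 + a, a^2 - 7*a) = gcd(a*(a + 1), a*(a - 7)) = a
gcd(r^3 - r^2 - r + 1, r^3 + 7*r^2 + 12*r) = 1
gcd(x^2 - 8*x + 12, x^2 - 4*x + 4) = x - 2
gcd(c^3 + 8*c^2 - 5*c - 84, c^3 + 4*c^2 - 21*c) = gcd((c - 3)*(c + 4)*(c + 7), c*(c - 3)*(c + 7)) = c^2 + 4*c - 21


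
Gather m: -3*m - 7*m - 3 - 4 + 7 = -10*m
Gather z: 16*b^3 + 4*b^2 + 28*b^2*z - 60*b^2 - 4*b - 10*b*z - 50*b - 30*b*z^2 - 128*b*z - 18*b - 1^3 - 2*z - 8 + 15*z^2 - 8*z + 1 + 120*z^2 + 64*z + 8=16*b^3 - 56*b^2 - 72*b + z^2*(135 - 30*b) + z*(28*b^2 - 138*b + 54)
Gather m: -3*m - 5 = -3*m - 5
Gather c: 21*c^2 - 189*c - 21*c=21*c^2 - 210*c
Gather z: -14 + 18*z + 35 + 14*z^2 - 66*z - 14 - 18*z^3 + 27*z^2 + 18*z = -18*z^3 + 41*z^2 - 30*z + 7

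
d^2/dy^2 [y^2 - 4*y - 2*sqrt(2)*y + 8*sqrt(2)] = 2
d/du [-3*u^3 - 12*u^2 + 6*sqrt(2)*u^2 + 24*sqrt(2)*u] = -9*u^2 - 24*u + 12*sqrt(2)*u + 24*sqrt(2)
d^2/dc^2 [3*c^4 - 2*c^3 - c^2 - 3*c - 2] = 36*c^2 - 12*c - 2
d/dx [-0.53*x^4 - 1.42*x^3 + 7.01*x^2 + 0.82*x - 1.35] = -2.12*x^3 - 4.26*x^2 + 14.02*x + 0.82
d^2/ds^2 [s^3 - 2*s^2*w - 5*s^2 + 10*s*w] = 6*s - 4*w - 10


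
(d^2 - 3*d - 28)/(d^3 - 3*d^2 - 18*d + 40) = (d - 7)/(d^2 - 7*d + 10)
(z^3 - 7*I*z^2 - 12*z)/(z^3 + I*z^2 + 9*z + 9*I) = z*(z - 4*I)/(z^2 + 4*I*z - 3)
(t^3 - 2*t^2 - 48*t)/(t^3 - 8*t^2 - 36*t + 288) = t/(t - 6)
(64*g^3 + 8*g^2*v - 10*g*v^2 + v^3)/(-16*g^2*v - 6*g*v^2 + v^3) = (-4*g + v)/v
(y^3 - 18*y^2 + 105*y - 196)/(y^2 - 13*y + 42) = (y^2 - 11*y + 28)/(y - 6)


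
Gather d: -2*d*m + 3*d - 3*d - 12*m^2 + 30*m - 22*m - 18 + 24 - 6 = -2*d*m - 12*m^2 + 8*m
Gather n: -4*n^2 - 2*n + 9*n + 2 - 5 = -4*n^2 + 7*n - 3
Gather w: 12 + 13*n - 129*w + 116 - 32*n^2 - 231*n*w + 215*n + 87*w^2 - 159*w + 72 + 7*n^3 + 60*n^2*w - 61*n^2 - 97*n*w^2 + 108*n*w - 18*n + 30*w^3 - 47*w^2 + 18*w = 7*n^3 - 93*n^2 + 210*n + 30*w^3 + w^2*(40 - 97*n) + w*(60*n^2 - 123*n - 270) + 200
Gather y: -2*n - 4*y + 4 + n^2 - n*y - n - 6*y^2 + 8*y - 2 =n^2 - 3*n - 6*y^2 + y*(4 - n) + 2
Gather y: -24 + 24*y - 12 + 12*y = 36*y - 36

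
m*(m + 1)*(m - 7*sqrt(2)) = m^3 - 7*sqrt(2)*m^2 + m^2 - 7*sqrt(2)*m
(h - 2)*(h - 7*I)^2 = h^3 - 2*h^2 - 14*I*h^2 - 49*h + 28*I*h + 98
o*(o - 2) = o^2 - 2*o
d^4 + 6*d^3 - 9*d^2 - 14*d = d*(d - 2)*(d + 1)*(d + 7)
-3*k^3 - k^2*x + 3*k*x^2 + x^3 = (-k + x)*(k + x)*(3*k + x)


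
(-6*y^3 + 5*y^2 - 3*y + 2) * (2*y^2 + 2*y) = -12*y^5 - 2*y^4 + 4*y^3 - 2*y^2 + 4*y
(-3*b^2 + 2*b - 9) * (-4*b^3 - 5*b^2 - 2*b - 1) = 12*b^5 + 7*b^4 + 32*b^3 + 44*b^2 + 16*b + 9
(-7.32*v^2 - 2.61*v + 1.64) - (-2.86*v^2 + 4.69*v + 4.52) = -4.46*v^2 - 7.3*v - 2.88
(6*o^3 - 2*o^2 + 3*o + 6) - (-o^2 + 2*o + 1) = 6*o^3 - o^2 + o + 5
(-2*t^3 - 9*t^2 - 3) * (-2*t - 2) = 4*t^4 + 22*t^3 + 18*t^2 + 6*t + 6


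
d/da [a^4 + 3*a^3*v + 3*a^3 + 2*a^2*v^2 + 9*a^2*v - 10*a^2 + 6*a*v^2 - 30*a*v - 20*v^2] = 4*a^3 + 9*a^2*v + 9*a^2 + 4*a*v^2 + 18*a*v - 20*a + 6*v^2 - 30*v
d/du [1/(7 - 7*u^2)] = 2*u/(7*(u^2 - 1)^2)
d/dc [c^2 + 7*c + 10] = 2*c + 7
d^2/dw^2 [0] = 0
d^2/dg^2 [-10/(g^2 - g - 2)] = 20*(-g^2 + g + (2*g - 1)^2 + 2)/(-g^2 + g + 2)^3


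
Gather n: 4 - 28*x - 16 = -28*x - 12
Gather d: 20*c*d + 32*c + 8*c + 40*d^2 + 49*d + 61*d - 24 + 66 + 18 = 40*c + 40*d^2 + d*(20*c + 110) + 60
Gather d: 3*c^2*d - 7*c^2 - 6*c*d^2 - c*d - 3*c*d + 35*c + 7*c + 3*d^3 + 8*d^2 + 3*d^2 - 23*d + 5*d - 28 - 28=-7*c^2 + 42*c + 3*d^3 + d^2*(11 - 6*c) + d*(3*c^2 - 4*c - 18) - 56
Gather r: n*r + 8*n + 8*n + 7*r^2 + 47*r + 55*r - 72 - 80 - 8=16*n + 7*r^2 + r*(n + 102) - 160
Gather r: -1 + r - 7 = r - 8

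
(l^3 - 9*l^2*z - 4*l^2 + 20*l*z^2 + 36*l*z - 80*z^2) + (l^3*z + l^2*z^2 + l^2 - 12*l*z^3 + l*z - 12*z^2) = l^3*z + l^3 + l^2*z^2 - 9*l^2*z - 3*l^2 - 12*l*z^3 + 20*l*z^2 + 37*l*z - 92*z^2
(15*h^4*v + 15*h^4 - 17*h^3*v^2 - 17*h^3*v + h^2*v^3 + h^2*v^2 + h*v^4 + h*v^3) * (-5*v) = -75*h^4*v^2 - 75*h^4*v + 85*h^3*v^3 + 85*h^3*v^2 - 5*h^2*v^4 - 5*h^2*v^3 - 5*h*v^5 - 5*h*v^4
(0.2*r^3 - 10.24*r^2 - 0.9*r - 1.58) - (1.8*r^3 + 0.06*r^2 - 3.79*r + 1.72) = -1.6*r^3 - 10.3*r^2 + 2.89*r - 3.3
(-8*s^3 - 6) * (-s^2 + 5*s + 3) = 8*s^5 - 40*s^4 - 24*s^3 + 6*s^2 - 30*s - 18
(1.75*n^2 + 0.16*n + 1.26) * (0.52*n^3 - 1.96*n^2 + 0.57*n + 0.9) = 0.91*n^5 - 3.3468*n^4 + 1.3391*n^3 - 0.8034*n^2 + 0.8622*n + 1.134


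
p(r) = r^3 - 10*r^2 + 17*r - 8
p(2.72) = -15.62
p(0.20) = -4.99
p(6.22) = -48.50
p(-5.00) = -468.00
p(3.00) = -20.00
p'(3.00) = -16.00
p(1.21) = -0.30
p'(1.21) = -2.81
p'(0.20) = 13.12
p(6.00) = -50.00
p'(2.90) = -15.77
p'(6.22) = 8.67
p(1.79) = -3.88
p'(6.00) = 5.00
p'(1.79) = -9.19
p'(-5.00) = 192.00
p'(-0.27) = 22.62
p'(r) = 3*r^2 - 20*r + 17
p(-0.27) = -13.34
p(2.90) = -18.41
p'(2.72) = -15.20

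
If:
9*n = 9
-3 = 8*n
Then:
No Solution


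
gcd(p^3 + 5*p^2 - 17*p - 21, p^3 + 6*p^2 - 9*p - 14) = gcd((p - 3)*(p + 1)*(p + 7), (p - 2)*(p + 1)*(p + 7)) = p^2 + 8*p + 7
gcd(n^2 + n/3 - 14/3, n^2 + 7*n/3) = n + 7/3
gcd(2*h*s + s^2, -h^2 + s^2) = 1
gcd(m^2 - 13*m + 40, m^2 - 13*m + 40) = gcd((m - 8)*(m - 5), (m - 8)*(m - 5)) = m^2 - 13*m + 40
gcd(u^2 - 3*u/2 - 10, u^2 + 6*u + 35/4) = u + 5/2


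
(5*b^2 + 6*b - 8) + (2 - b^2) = 4*b^2 + 6*b - 6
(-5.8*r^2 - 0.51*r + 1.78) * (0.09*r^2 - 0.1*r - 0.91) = -0.522*r^4 + 0.5341*r^3 + 5.4892*r^2 + 0.2861*r - 1.6198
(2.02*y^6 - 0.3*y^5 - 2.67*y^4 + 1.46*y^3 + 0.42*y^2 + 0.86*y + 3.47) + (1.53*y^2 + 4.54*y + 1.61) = 2.02*y^6 - 0.3*y^5 - 2.67*y^4 + 1.46*y^3 + 1.95*y^2 + 5.4*y + 5.08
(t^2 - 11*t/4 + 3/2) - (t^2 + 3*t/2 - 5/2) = 4 - 17*t/4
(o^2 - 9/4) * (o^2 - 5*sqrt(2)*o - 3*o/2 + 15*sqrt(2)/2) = o^4 - 5*sqrt(2)*o^3 - 3*o^3/2 - 9*o^2/4 + 15*sqrt(2)*o^2/2 + 27*o/8 + 45*sqrt(2)*o/4 - 135*sqrt(2)/8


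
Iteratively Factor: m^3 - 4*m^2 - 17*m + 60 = (m + 4)*(m^2 - 8*m + 15) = (m - 3)*(m + 4)*(m - 5)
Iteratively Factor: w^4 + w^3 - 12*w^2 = (w)*(w^3 + w^2 - 12*w) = w*(w + 4)*(w^2 - 3*w) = w*(w - 3)*(w + 4)*(w)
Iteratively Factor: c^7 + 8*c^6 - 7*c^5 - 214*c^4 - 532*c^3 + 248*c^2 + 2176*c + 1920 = (c + 4)*(c^6 + 4*c^5 - 23*c^4 - 122*c^3 - 44*c^2 + 424*c + 480) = (c - 5)*(c + 4)*(c^5 + 9*c^4 + 22*c^3 - 12*c^2 - 104*c - 96) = (c - 5)*(c + 4)^2*(c^4 + 5*c^3 + 2*c^2 - 20*c - 24) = (c - 5)*(c - 2)*(c + 4)^2*(c^3 + 7*c^2 + 16*c + 12) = (c - 5)*(c - 2)*(c + 2)*(c + 4)^2*(c^2 + 5*c + 6) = (c - 5)*(c - 2)*(c + 2)^2*(c + 4)^2*(c + 3)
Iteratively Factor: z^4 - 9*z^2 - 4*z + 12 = (z + 2)*(z^3 - 2*z^2 - 5*z + 6) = (z - 3)*(z + 2)*(z^2 + z - 2) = (z - 3)*(z - 1)*(z + 2)*(z + 2)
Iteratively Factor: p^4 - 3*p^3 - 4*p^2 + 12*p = (p)*(p^3 - 3*p^2 - 4*p + 12) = p*(p - 2)*(p^2 - p - 6) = p*(p - 2)*(p + 2)*(p - 3)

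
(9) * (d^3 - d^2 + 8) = 9*d^3 - 9*d^2 + 72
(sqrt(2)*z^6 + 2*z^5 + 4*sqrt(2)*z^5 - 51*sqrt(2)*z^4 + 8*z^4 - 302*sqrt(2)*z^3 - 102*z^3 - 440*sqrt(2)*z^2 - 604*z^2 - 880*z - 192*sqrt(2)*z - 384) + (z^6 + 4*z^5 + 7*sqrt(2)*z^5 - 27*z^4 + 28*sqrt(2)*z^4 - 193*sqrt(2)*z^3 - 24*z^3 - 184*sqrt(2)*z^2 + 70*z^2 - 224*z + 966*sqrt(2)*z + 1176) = z^6 + sqrt(2)*z^6 + 6*z^5 + 11*sqrt(2)*z^5 - 23*sqrt(2)*z^4 - 19*z^4 - 495*sqrt(2)*z^3 - 126*z^3 - 624*sqrt(2)*z^2 - 534*z^2 - 1104*z + 774*sqrt(2)*z + 792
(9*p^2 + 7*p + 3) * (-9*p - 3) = -81*p^3 - 90*p^2 - 48*p - 9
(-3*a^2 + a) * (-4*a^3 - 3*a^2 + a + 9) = 12*a^5 + 5*a^4 - 6*a^3 - 26*a^2 + 9*a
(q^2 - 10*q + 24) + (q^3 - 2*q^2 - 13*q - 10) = q^3 - q^2 - 23*q + 14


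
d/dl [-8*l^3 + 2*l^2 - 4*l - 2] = -24*l^2 + 4*l - 4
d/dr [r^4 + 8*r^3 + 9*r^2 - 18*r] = 4*r^3 + 24*r^2 + 18*r - 18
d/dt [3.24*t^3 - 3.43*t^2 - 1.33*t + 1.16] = 9.72*t^2 - 6.86*t - 1.33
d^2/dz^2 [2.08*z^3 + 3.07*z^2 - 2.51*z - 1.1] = 12.48*z + 6.14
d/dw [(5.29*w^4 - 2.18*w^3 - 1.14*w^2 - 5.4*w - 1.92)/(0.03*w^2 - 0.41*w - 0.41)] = (0.3174*w^5 - 6.5721*w^4 - 6.888*w^3 + 3.3108*w^2 + 1.05*w + 1.4268)/(0.0009*w^4 - 0.0246*w^3 + 0.1435*w^2 + 0.3362*w + 0.1681)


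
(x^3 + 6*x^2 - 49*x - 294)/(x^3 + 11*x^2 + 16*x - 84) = (x - 7)/(x - 2)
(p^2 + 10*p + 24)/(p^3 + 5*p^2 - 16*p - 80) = (p + 6)/(p^2 + p - 20)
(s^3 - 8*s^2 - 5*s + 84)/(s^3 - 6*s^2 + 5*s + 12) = (s^2 - 4*s - 21)/(s^2 - 2*s - 3)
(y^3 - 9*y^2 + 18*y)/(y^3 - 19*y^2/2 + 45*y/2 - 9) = 2*y/(2*y - 1)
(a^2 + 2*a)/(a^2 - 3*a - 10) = a/(a - 5)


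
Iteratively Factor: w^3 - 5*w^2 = (w)*(w^2 - 5*w) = w^2*(w - 5)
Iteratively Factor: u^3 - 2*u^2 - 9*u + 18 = (u + 3)*(u^2 - 5*u + 6) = (u - 3)*(u + 3)*(u - 2)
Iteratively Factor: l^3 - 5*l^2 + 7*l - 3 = (l - 1)*(l^2 - 4*l + 3) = (l - 1)^2*(l - 3)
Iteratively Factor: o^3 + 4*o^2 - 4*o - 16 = (o + 4)*(o^2 - 4) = (o - 2)*(o + 4)*(o + 2)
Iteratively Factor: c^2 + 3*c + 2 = (c + 2)*(c + 1)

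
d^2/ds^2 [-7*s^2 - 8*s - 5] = -14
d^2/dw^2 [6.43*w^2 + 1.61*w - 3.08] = 12.8600000000000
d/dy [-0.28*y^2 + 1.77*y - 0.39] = 1.77 - 0.56*y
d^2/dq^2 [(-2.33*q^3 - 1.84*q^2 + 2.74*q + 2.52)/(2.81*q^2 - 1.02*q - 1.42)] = (7.105427357601e-15*q^4 + 9.28041600000006*q^3 + 55.088592*q^2 - 5.92732800000001*q + 9.99664)/(22.188041*q^6 - 24.162066*q^5 - 24.866814*q^4 + 23.358816*q^3 + 12.566148*q^2 - 6.170184*q - 2.863288)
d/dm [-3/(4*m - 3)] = 12/(4*m - 3)^2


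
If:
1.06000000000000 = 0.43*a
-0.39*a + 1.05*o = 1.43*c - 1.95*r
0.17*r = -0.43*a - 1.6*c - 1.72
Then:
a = 2.47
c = -0.10625*r - 1.7375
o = -2.00184523809524*r - 1.45069490586932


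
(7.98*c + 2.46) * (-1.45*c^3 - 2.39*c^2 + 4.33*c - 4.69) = -11.571*c^4 - 22.6392*c^3 + 28.674*c^2 - 26.7744*c - 11.5374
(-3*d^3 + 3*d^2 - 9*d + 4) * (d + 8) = -3*d^4 - 21*d^3 + 15*d^2 - 68*d + 32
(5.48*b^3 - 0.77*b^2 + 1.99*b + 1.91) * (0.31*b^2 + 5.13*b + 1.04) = 1.6988*b^5 + 27.8737*b^4 + 2.366*b^3 + 10.0*b^2 + 11.8679*b + 1.9864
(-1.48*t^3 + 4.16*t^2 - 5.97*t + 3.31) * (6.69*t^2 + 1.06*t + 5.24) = -9.9012*t^5 + 26.2616*t^4 - 43.2849*t^3 + 37.6141*t^2 - 27.7742*t + 17.3444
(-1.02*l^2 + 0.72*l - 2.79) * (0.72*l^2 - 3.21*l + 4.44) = -0.7344*l^4 + 3.7926*l^3 - 8.8488*l^2 + 12.1527*l - 12.3876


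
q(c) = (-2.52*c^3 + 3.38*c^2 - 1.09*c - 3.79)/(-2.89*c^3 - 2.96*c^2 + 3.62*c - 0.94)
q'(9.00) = 0.02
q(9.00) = 0.68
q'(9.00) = 0.02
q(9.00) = 0.68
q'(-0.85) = 2.67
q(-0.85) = -0.26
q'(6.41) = 0.03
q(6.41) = 0.62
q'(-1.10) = 3.88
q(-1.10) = -1.04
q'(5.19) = 0.04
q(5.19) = 0.58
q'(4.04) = 0.05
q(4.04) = 0.53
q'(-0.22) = 6.02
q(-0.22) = 1.82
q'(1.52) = -0.40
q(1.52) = 0.52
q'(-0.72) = 2.53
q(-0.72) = 0.08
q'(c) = (-7.56*c^2 + 6.76*c - 1.09)/(-2.89*c^3 - 2.96*c^2 + 3.62*c - 0.94) + (8.67*c^2 + 5.92*c - 3.62)*(-2.52*c^3 + 3.38*c^2 - 1.09*c - 3.79)/(-2.89*c^3 - 2.96*c^2 + 3.62*c - 0.94)^2 = (17.2274*c^4 - 24.545*c^3 - 16.7437*c^2 - 28.7912*c + 14.7444)/(8.3521*c^6 + 17.1088*c^5 - 12.162*c^4 - 15.9972*c^3 + 18.6692*c^2 - 6.8056*c + 0.8836)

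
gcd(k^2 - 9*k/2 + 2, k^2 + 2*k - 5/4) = k - 1/2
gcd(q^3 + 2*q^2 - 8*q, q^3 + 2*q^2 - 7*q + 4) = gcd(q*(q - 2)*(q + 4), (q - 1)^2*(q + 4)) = q + 4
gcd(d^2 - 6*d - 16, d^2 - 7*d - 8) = d - 8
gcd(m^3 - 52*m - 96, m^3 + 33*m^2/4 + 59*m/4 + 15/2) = m + 6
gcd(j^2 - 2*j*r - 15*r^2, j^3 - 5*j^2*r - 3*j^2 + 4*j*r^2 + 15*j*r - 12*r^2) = 1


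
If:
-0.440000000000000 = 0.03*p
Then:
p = -14.67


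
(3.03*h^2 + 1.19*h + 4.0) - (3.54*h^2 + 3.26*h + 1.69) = -0.51*h^2 - 2.07*h + 2.31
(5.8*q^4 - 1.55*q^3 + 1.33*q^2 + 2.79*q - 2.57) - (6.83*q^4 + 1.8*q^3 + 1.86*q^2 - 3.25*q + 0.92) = -1.03*q^4 - 3.35*q^3 - 0.53*q^2 + 6.04*q - 3.49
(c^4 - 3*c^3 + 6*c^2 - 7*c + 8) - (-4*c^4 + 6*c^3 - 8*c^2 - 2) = 5*c^4 - 9*c^3 + 14*c^2 - 7*c + 10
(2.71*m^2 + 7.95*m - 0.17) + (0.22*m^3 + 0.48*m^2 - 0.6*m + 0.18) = 0.22*m^3 + 3.19*m^2 + 7.35*m + 0.00999999999999998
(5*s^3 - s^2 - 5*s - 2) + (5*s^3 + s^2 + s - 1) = 10*s^3 - 4*s - 3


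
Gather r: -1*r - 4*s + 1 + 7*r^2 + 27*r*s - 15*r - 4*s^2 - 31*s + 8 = 7*r^2 + r*(27*s - 16) - 4*s^2 - 35*s + 9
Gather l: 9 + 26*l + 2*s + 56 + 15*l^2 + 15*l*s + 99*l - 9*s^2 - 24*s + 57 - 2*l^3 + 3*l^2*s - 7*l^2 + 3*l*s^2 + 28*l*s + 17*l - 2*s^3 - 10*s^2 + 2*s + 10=-2*l^3 + l^2*(3*s + 8) + l*(3*s^2 + 43*s + 142) - 2*s^3 - 19*s^2 - 20*s + 132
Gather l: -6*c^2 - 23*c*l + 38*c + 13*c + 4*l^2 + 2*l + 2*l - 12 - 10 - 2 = -6*c^2 + 51*c + 4*l^2 + l*(4 - 23*c) - 24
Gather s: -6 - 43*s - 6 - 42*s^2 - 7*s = -42*s^2 - 50*s - 12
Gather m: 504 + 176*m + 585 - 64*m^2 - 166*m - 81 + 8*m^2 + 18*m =-56*m^2 + 28*m + 1008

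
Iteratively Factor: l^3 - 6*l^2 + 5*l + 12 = (l + 1)*(l^2 - 7*l + 12) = (l - 4)*(l + 1)*(l - 3)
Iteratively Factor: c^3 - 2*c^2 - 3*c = (c)*(c^2 - 2*c - 3) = c*(c + 1)*(c - 3)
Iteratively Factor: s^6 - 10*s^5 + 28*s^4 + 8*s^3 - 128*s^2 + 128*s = (s + 2)*(s^5 - 12*s^4 + 52*s^3 - 96*s^2 + 64*s) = (s - 2)*(s + 2)*(s^4 - 10*s^3 + 32*s^2 - 32*s) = (s - 4)*(s - 2)*(s + 2)*(s^3 - 6*s^2 + 8*s) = s*(s - 4)*(s - 2)*(s + 2)*(s^2 - 6*s + 8) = s*(s - 4)*(s - 2)^2*(s + 2)*(s - 4)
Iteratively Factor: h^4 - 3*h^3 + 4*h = (h)*(h^3 - 3*h^2 + 4) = h*(h - 2)*(h^2 - h - 2) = h*(h - 2)^2*(h + 1)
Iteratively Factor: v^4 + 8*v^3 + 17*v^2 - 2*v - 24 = (v + 2)*(v^3 + 6*v^2 + 5*v - 12) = (v - 1)*(v + 2)*(v^2 + 7*v + 12) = (v - 1)*(v + 2)*(v + 3)*(v + 4)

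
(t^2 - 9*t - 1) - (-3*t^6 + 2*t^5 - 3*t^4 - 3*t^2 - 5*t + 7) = 3*t^6 - 2*t^5 + 3*t^4 + 4*t^2 - 4*t - 8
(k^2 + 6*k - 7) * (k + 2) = k^3 + 8*k^2 + 5*k - 14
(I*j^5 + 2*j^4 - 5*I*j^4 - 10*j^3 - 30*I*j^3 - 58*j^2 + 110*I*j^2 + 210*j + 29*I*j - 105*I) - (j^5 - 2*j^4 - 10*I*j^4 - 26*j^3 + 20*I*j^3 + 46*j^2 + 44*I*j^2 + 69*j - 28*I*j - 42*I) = -j^5 + I*j^5 + 4*j^4 + 5*I*j^4 + 16*j^3 - 50*I*j^3 - 104*j^2 + 66*I*j^2 + 141*j + 57*I*j - 63*I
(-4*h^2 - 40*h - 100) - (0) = -4*h^2 - 40*h - 100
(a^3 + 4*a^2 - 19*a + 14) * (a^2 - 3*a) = a^5 + a^4 - 31*a^3 + 71*a^2 - 42*a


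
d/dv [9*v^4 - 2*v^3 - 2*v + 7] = 36*v^3 - 6*v^2 - 2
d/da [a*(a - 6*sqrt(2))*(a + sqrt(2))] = 3*a^2 - 10*sqrt(2)*a - 12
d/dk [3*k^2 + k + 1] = 6*k + 1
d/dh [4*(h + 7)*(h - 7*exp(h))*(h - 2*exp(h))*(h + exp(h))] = -32*h^3*exp(h) + 16*h^3 + 40*h^2*exp(2*h) - 320*h^2*exp(h) + 84*h^2 + 168*h*exp(3*h) + 320*h*exp(2*h) - 448*h*exp(h) + 1232*exp(3*h) + 140*exp(2*h)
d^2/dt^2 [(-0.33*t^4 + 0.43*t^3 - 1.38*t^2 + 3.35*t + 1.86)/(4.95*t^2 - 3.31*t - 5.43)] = (-16.17165*t^6 + 32.44131*t^5 + 31.526352*t^4 + 56.584262*t^3 - 19.4951699999999*t^2 + 433.477872*t - 61.054722)/(121.287375*t^6 - 243.309825*t^5 - 236.44764*t^4 + 497.542319*t^3 + 259.375896*t^2 - 292.785057*t - 160.103007)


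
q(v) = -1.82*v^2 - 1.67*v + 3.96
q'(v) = -3.64*v - 1.67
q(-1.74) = 1.36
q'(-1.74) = 4.66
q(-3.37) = -11.08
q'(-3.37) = 10.60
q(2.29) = -9.41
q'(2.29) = -10.01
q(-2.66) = -4.48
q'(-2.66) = 8.01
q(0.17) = 3.62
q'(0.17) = -2.29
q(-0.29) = 4.29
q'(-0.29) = -0.61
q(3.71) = -27.29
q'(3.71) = -15.17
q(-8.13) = -102.76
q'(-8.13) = 27.92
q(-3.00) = -7.41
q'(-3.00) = 9.25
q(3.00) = -17.43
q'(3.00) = -12.59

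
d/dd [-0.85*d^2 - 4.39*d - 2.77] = -1.7*d - 4.39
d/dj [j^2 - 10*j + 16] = 2*j - 10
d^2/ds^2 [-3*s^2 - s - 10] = -6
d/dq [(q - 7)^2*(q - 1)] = 3*(q - 7)*(q - 3)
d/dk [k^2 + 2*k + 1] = 2*k + 2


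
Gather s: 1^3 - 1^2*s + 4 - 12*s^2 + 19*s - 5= -12*s^2 + 18*s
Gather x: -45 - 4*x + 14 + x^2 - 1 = x^2 - 4*x - 32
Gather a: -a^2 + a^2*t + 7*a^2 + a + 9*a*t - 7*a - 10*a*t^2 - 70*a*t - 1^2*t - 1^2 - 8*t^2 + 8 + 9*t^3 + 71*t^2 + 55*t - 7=a^2*(t + 6) + a*(-10*t^2 - 61*t - 6) + 9*t^3 + 63*t^2 + 54*t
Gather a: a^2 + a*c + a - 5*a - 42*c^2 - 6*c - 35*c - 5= a^2 + a*(c - 4) - 42*c^2 - 41*c - 5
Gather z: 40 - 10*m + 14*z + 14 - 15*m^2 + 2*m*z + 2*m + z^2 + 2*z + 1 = -15*m^2 - 8*m + z^2 + z*(2*m + 16) + 55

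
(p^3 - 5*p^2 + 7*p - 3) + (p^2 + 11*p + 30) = p^3 - 4*p^2 + 18*p + 27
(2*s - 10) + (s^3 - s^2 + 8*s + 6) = s^3 - s^2 + 10*s - 4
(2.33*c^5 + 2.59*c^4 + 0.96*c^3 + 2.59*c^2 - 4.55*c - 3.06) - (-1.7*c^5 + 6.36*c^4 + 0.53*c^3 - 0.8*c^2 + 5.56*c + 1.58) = 4.03*c^5 - 3.77*c^4 + 0.43*c^3 + 3.39*c^2 - 10.11*c - 4.64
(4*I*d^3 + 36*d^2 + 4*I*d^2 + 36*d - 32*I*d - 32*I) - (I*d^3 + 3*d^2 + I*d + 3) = 3*I*d^3 + 33*d^2 + 4*I*d^2 + 36*d - 33*I*d - 3 - 32*I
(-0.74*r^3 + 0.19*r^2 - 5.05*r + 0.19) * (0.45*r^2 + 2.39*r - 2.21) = -0.333*r^5 - 1.6831*r^4 - 0.183*r^3 - 12.4039*r^2 + 11.6146*r - 0.4199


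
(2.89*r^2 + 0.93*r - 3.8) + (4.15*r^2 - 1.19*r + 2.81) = 7.04*r^2 - 0.26*r - 0.99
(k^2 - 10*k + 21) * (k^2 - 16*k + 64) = k^4 - 26*k^3 + 245*k^2 - 976*k + 1344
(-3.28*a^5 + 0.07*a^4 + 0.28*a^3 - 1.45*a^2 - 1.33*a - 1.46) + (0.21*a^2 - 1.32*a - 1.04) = -3.28*a^5 + 0.07*a^4 + 0.28*a^3 - 1.24*a^2 - 2.65*a - 2.5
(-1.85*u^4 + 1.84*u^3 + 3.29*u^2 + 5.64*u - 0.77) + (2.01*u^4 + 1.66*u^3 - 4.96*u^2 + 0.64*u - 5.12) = 0.16*u^4 + 3.5*u^3 - 1.67*u^2 + 6.28*u - 5.89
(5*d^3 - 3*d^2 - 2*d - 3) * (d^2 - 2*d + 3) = 5*d^5 - 13*d^4 + 19*d^3 - 8*d^2 - 9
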